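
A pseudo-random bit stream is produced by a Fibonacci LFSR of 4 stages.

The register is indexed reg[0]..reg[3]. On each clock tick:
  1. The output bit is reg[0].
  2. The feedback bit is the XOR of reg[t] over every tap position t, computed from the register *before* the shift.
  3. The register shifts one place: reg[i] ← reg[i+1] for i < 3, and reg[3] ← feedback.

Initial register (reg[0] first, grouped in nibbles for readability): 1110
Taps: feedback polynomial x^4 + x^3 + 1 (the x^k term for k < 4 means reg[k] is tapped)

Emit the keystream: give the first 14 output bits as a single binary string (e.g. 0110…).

11101011001000

k : reg_k → out_k, fb_k
0: 1110 → 1, fb=1
1: 1101 → 1, fb=0
2: 1010 → 1, fb=1
3: 0101 → 0, fb=1
4: 1011 → 1, fb=0
5: 0110 → 0, fb=0
6: 1100 → 1, fb=1
7: 1001 → 1, fb=0
8: 0010 → 0, fb=0
9: 0100 → 0, fb=0
10: 1000 → 1, fb=1
11: 0001 → 0, fb=1
12: 0011 → 0, fb=1
13: 0111 → 0, fb=1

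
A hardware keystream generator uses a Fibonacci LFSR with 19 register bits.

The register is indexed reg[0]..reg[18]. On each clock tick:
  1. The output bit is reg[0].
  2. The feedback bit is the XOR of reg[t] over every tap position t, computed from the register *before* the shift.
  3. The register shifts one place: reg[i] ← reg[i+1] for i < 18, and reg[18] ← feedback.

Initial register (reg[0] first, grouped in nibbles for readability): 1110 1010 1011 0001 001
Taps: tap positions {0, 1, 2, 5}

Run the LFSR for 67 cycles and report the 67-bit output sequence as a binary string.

step | reg (before) | out | fb
   0 | 1110101010110001001 | 1 | 1
   1 | 1101010101100010011 | 1 | 1
   2 | 1010101011000100111 | 1 | 0
   3 | 0101010110001001110 | 0 | 0
   4 | 1010101100010011100 | 1 | 0
   5 | 0101011000100111000 | 0 | 0
   6 | 1010110001001110000 | 1 | 1
   7 | 0101100010011100001 | 0 | 1
   8 | 1011000100111000011 | 1 | 0
   9 | 0110001001110000110 | 0 | 0
  10 | 1100010011100001100 | 1 | 1
  11 | 1000100111000011001 | 1 | 1
  12 | 0001001110000110011 | 0 | 0
  13 | 0010011100001100110 | 0 | 0
  14 | 0100111000011001100 | 0 | 0
  15 | 1001110000110011000 | 1 | 0
  16 | 0011100001100110000 | 0 | 1
  17 | 0111000011001100001 | 0 | 0
  18 | 1110000110011000010 | 1 | 1
  19 | 1100001100110000101 | 1 | 0
  20 | 1000011001100001010 | 1 | 0
  21 | 0000110011000010100 | 0 | 1
  22 | 0001100110000101001 | 0 | 0
  23 | 0011001100001010010 | 0 | 1
  24 | 0110011000010100101 | 0 | 1
  25 | 1100110000101001011 | 1 | 1
  26 | 1001100001010010111 | 1 | 1
  27 | 0011000010100101111 | 0 | 1
  28 | 0110000101001011111 | 0 | 0
  29 | 1100001010010111110 | 1 | 0
  30 | 1000010100101111100 | 1 | 0
  31 | 0000101001011111000 | 0 | 0
  32 | 0001010010111110000 | 0 | 1
  33 | 0010100101111100001 | 0 | 1
  34 | 0101001011111000011 | 0 | 1
  35 | 1010010111110000111 | 1 | 1
  36 | 0100101111100001111 | 0 | 1
  37 | 1001011111000011111 | 1 | 0
  38 | 0010111110000111110 | 0 | 0
  39 | 0101111100001111100 | 0 | 0
  40 | 1011111000011111000 | 1 | 1
  41 | 0111110000111110001 | 0 | 1
  42 | 1111100001111100011 | 1 | 1
  43 | 1111000011111000111 | 1 | 1
  44 | 1110000111110001111 | 1 | 1
  45 | 1100001111100011111 | 1 | 0
  46 | 1000011111000111110 | 1 | 0
  47 | 0000111110001111100 | 0 | 1
  48 | 0001111100011111001 | 0 | 1
  49 | 0011111000111110011 | 0 | 0
  50 | 0111110001111100110 | 0 | 1
  51 | 1111100011111001101 | 1 | 1
  52 | 1111000111110011011 | 1 | 1
  53 | 1110001111100110111 | 1 | 1
  54 | 1100011111001101111 | 1 | 1
  55 | 1000111110011011111 | 1 | 0
  56 | 0001111100110111110 | 0 | 1
  57 | 0011111001101111101 | 0 | 0
  58 | 0111110011011111010 | 0 | 1
  59 | 1111100110111110101 | 1 | 1
  60 | 1111001101111101011 | 1 | 1
  61 | 1110011011111010111 | 1 | 0
  62 | 1100110111110101110 | 1 | 1
  63 | 1001101111101011101 | 1 | 1
  64 | 0011011111010111011 | 0 | 0
  65 | 0110111110101110110 | 0 | 1
  66 | 1101111101011101101 | 1 | 1

1110101010110001001110000110011000010100101111100001111100011111001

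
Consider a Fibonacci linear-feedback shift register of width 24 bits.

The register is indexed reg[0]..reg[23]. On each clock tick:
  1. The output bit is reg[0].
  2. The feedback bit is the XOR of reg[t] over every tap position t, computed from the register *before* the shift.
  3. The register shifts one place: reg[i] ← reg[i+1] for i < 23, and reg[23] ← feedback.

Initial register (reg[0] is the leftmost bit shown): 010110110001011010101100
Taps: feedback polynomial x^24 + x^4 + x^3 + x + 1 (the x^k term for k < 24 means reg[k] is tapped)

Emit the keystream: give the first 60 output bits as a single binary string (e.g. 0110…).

step | reg (before) | out | fb
   0 | 010110110001011010101100 | 0 | 1
   1 | 101101100010110101011001 | 1 | 0
   2 | 011011000101101010110010 | 0 | 0
   3 | 110110001011010101100100 | 1 | 0
   4 | 101100010110101011001000 | 1 | 0
   5 | 011000101101010110010000 | 0 | 1
   6 | 110001011010101100100001 | 1 | 0
   7 | 100010110101011001000010 | 1 | 0
   8 | 000101101010110010000100 | 0 | 1
   9 | 001011010101100100001001 | 0 | 1
  10 | 010110101011001000010011 | 0 | 1
  11 | 101101010110010000100111 | 1 | 0
  12 | 011010101100100001001110 | 0 | 0
  13 | 110101011001000010011100 | 1 | 1
  14 | 101010110010000100111001 | 1 | 0
  15 | 010101100100001001110010 | 0 | 0
  16 | 101011001000010011100100 | 1 | 0
  17 | 010110010000100111001000 | 0 | 1
  18 | 101100100001001110010001 | 1 | 0
  19 | 011001000010011100100010 | 0 | 1
  20 | 110010000100111001000101 | 1 | 1
  21 | 100100001001110010001011 | 1 | 0
  22 | 001000010011100100010110 | 0 | 0
  23 | 010000100111001000101100 | 0 | 1
  24 | 100001001110010001011001 | 1 | 1
  25 | 000010011100100010110011 | 0 | 1
  26 | 000100111001000101100111 | 0 | 1
  27 | 001001110010001011001111 | 0 | 0
  28 | 010011100100010110011110 | 0 | 0
  29 | 100111001000101100111100 | 1 | 1
  30 | 001110010001011001111001 | 0 | 0
  31 | 011100100010110011110010 | 0 | 0
  32 | 111001000101100111100100 | 1 | 0
  33 | 110010001011001111001000 | 1 | 1
  34 | 100100010110011110010001 | 1 | 0
  35 | 001000101100111100100010 | 0 | 0
  36 | 010001011001111001000100 | 0 | 1
  37 | 100010110011110010001001 | 1 | 0
  38 | 000101100111100100010010 | 0 | 1
  39 | 001011001111001000100101 | 0 | 1
  40 | 010110011110010001001011 | 0 | 1
  41 | 101100111100100010010111 | 1 | 0
  42 | 011001111001000100101110 | 0 | 1
  43 | 110011110010001001011101 | 1 | 1
  44 | 100111100100010010111011 | 1 | 1
  45 | 001111001000100101110111 | 0 | 0
  46 | 011110010001001011101110 | 0 | 1
  47 | 111100100010010111011101 | 1 | 1
  48 | 111001000100101110111011 | 1 | 0
  49 | 110010001001011101110110 | 1 | 1
  50 | 100100010010111011101101 | 1 | 0
  51 | 001000100101110111011010 | 0 | 0
  52 | 010001001011101110110100 | 0 | 1
  53 | 100010010111011101101001 | 1 | 0
  54 | 000100101110111011010010 | 0 | 1
  55 | 001001011101110110100101 | 0 | 0
  56 | 010010111011101101001010 | 0 | 0
  57 | 100101110111011010010100 | 1 | 0
  58 | 001011101110110100101000 | 0 | 1
  59 | 010111011101101001010001 | 0 | 1

010110110001011010101100100001001110010001011001111001000100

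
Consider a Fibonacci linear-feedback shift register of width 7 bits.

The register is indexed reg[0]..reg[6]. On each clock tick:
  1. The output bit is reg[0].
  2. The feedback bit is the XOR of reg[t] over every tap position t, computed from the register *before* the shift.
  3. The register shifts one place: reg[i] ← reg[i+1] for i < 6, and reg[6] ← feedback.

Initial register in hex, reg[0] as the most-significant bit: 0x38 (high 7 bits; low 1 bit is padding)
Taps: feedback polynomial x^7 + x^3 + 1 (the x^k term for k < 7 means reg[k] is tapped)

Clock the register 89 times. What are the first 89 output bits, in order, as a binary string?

00111001111011010000101010111110100101000110111000111111100001110111100101100100100000010

step | reg (before) | out | fb
   0 | 0011100 | 0 | 1
   1 | 0111001 | 0 | 1
   2 | 1110011 | 1 | 1
   3 | 1100111 | 1 | 1
   4 | 1001111 | 1 | 0
   5 | 0011110 | 0 | 1
   6 | 0111101 | 0 | 1
   7 | 1111011 | 1 | 0
   8 | 1110110 | 1 | 1
   9 | 1101101 | 1 | 0
  10 | 1011010 | 1 | 0
  11 | 0110100 | 0 | 0
  12 | 1101000 | 1 | 0
  13 | 1010000 | 1 | 1
  14 | 0100001 | 0 | 0
  15 | 1000010 | 1 | 1
  16 | 0000101 | 0 | 0
  17 | 0001010 | 0 | 1
  18 | 0010101 | 0 | 0
  19 | 0101010 | 0 | 1
  20 | 1010101 | 1 | 1
  21 | 0101011 | 0 | 1
  22 | 1010111 | 1 | 1
  23 | 0101111 | 0 | 1
  24 | 1011111 | 1 | 0
  25 | 0111110 | 0 | 1
  26 | 1111101 | 1 | 0
  27 | 1111010 | 1 | 0
  28 | 1110100 | 1 | 1
  29 | 1101001 | 1 | 0
  30 | 1010010 | 1 | 1
  31 | 0100101 | 0 | 0
  32 | 1001010 | 1 | 0
  33 | 0010100 | 0 | 0
  34 | 0101000 | 0 | 1
  35 | 1010001 | 1 | 1
  36 | 0100011 | 0 | 0
  37 | 1000110 | 1 | 1
  38 | 0001101 | 0 | 1
  39 | 0011011 | 0 | 1
  40 | 0110111 | 0 | 0
  41 | 1101110 | 1 | 0
  42 | 1011100 | 1 | 0
  43 | 0111000 | 0 | 1
  44 | 1110001 | 1 | 1
  45 | 1100011 | 1 | 1
  46 | 1000111 | 1 | 1
  47 | 0001111 | 0 | 1
  48 | 0011111 | 0 | 1
  49 | 0111111 | 0 | 1
  50 | 1111111 | 1 | 0
  51 | 1111110 | 1 | 0
  52 | 1111100 | 1 | 0
  53 | 1111000 | 1 | 0
  54 | 1110000 | 1 | 1
  55 | 1100001 | 1 | 1
  56 | 1000011 | 1 | 1
  57 | 0000111 | 0 | 0
  58 | 0001110 | 0 | 1
  59 | 0011101 | 0 | 1
  60 | 0111011 | 0 | 1
  61 | 1110111 | 1 | 1
  62 | 1101111 | 1 | 0
  63 | 1011110 | 1 | 0
  64 | 0111100 | 0 | 1
  65 | 1111001 | 1 | 0
  66 | 1110010 | 1 | 1
  67 | 1100101 | 1 | 1
  68 | 1001011 | 1 | 0
  69 | 0010110 | 0 | 0
  70 | 0101100 | 0 | 1
  71 | 1011001 | 1 | 0
  72 | 0110010 | 0 | 0
  73 | 1100100 | 1 | 1
  74 | 1001001 | 1 | 0
  75 | 0010010 | 0 | 0
  76 | 0100100 | 0 | 0
  77 | 1001000 | 1 | 0
  78 | 0010000 | 0 | 0
  79 | 0100000 | 0 | 0
  80 | 1000000 | 1 | 1
  81 | 0000001 | 0 | 0
  82 | 0000010 | 0 | 0
  83 | 0000100 | 0 | 0
  84 | 0001000 | 0 | 1
  85 | 0010001 | 0 | 0
  86 | 0100010 | 0 | 0
  87 | 1000100 | 1 | 1
  88 | 0001001 | 0 | 1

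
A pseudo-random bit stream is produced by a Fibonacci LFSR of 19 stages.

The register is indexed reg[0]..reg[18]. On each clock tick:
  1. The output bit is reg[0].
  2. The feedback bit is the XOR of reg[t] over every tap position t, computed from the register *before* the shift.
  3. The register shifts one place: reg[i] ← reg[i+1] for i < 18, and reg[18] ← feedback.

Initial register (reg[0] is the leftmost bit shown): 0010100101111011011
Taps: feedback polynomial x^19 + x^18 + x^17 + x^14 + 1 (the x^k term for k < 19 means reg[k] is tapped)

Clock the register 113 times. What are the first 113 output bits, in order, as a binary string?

00101001011110110111111001111101011010111010111001111110000001111111011010011101101011111000100100100110011011101

tick  register→output (feedback)
  0  0010100101111011011→0 (1)
  1  0101001011110110111→0 (1)
  2  1010010111101101111→1 (1)
  3  0100101111011011111→0 (1)
  4  1001011110110111111→1 (0)
  5  0010111101101111110→0 (0)
  6  0101111011011111100→0 (1)
  7  1011110110111111001→1 (1)
  8  0111101101111110011→0 (1)
  9  1111011011111100111→1 (1)
 10  1110110111111001111→1 (1)
 11  1101101111110011111→1 (0)
 12  1011011111100111110→1 (1)
 13  0110111111001111101→0 (0)
 14  1101111110011111010→1 (1)
 15  1011111100111110101→1 (1)
 16  0111111001111101011→0 (0)
 17  1111110011111010110→1 (1)
 18  1111100111110101101→1 (0)
 19  1111001111101011010→1 (1)
 20  1110011111010110101→1 (1)
 21  1100111110101101011→1 (1)
 22  1001111101011010111→1 (0)
 23  0011111010110101110→0 (1)
 24  0111110101101011101→0 (0)
 25  1111101011010111010→1 (1)
 26  1111010110101110101→1 (1)
 27  1110101101011101011→1 (1)
 28  1101011010111010111→1 (0)
 29  1010110101110101110→1 (0)
 30  0101101011101011100→0 (1)
 31  1011010111010111001→1 (1)
 32  0110101110101110011→0 (1)
 33  1101011101011100111→1 (1)
 34  1010111010111001111→1 (1)
 35  0101110101110011111→0 (1)
 36  1011101011100111111→1 (0)
 37  0111010111001111110→0 (0)
 38  1110101110011111100→1 (0)
 39  1101011100111111000→1 (0)
 40  1010111001111110000→1 (0)
 41  0101110011111100000→0 (0)
 42  1011100111111000000→1 (1)
 43  0111001111110000001→0 (1)
 44  1110011111100000011→1 (1)
 45  1100111111000000111→1 (1)
 46  1001111110000001111→1 (1)
 47  0011111100000011111→0 (1)
 48  0111111000000111111→0 (1)
 49  1111110000001111111→1 (0)
 50  1111100000011111110→1 (1)
 51  1111000000111111101→1 (1)
 52  1110000001111111011→1 (0)
 53  1100000011111110110→1 (1)
 54  1000000111111101101→1 (0)
 55  0000001111111011010→0 (0)
 56  0000011111110110100→0 (1)
 57  0000111111101101001→0 (1)
 58  0001111111011010011→0 (1)
 59  0011111110110100111→0 (0)
 60  0111111101101001110→0 (1)
 61  1111111011010011101→1 (1)
 62  1111110110100111011→1 (0)
 63  1111101101001110110→1 (1)
 64  1111011010011101101→1 (0)
 65  1110110100111011010→1 (1)
 66  1101101001110110101→1 (1)
 67  1011010011101101011→1 (1)
 68  0110100111011010111→0 (1)
 69  1101001110110101111→1 (1)
 70  1010011101101011111→1 (0)
 71  0100111011010111110→0 (0)
 72  1001110110101111100→1 (0)
 73  0011101101011111000→0 (1)
 74  0111011010111110001→0 (0)
 75  1110110101111100010→1 (0)
 76  1101101011111000100→1 (1)
 77  1011010111110001001→1 (0)
 78  0110101111100010010→0 (0)
 79  1101011111000100100→1 (1)
 80  1010111110001001001→1 (0)
 81  0101111100010010010→0 (0)
 82  1011111000100100100→1 (1)
 83  0111110001001001001→0 (1)
 84  1111100010010010011→1 (0)
 85  1111000100100100110→1 (0)
 86  1110001001001001100→1 (1)
 87  1100010010010011001→1 (1)
 88  1000100100100110011→1 (0)
 89  0001001001001100110→0 (1)
 90  0010010010011001101→0 (1)
 91  0100100100110011011→0 (1)
 92  1001001001100110111→1 (0)
 93  0010010011001101110→0 (1)
 94  0100100110011011101→0 (0)
 95  1001001100110111010→1 (1)
 96  0010011001101110101→0 (0)
 97  0100110011011101010→0 (1)
 98  1001100110111010101→1 (1)
 99  0011001101110101011→0 (0)
100  0110011011101010110→0 (0)
101  1100110111010101100→1 (1)
102  1001101110101011001→1 (1)
103  0011011101010110011→0 (1)
104  0110111010101100111→0 (0)
105  1101110101011001110→1 (0)
106  1011101010110011100→1 (0)
107  0111010101100111000→0 (1)
108  1110101011001110001→1 (1)
109  1101010110011100011→1 (1)
110  1010101100111000111→1 (1)
111  0101011001110001111→0 (0)
112  1010110011100011110→1 (1)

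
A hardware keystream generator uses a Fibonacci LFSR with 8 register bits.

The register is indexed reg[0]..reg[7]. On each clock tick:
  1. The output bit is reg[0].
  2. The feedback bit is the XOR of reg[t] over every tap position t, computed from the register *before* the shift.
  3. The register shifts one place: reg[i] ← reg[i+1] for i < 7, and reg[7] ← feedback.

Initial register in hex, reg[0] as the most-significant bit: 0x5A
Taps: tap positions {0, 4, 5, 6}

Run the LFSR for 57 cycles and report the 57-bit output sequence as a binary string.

step | reg (before) | out | fb
   0 | 01011010 | 0 | 0
   1 | 10110100 | 1 | 0
   2 | 01101000 | 0 | 1
   3 | 11010001 | 1 | 1
   4 | 10100011 | 1 | 0
   5 | 01000110 | 0 | 0
   6 | 10001100 | 1 | 1
   7 | 00011001 | 0 | 1
   8 | 00110011 | 0 | 1
   9 | 01100111 | 0 | 0
  10 | 11001110 | 1 | 0
  11 | 10011100 | 1 | 1
  12 | 00111001 | 0 | 1
  13 | 01110011 | 0 | 1
  14 | 11100111 | 1 | 1
  15 | 11001111 | 1 | 0
  16 | 10011110 | 1 | 0
  17 | 00111100 | 0 | 0
  18 | 01111000 | 0 | 1
  19 | 11110001 | 1 | 1
  20 | 11100011 | 1 | 0
  21 | 11000110 | 1 | 1
  22 | 10001101 | 1 | 1
  23 | 00011011 | 0 | 0
  24 | 00110110 | 0 | 0
  25 | 01101100 | 0 | 0
  26 | 11011000 | 1 | 0
  27 | 10110000 | 1 | 1
  28 | 01100001 | 0 | 0
  29 | 11000010 | 1 | 0
  30 | 10000100 | 1 | 0
  31 | 00001000 | 0 | 1
  32 | 00010001 | 0 | 0
  33 | 00100010 | 0 | 1
  34 | 01000101 | 0 | 1
  35 | 10001011 | 1 | 1
  36 | 00010111 | 0 | 0
  37 | 00101110 | 0 | 1
  38 | 01011101 | 0 | 0
  39 | 10111010 | 1 | 1
  40 | 01110101 | 0 | 1
  41 | 11101011 | 1 | 1
  42 | 11010111 | 1 | 1
  43 | 10101111 | 1 | 0
  44 | 01011110 | 0 | 1
  45 | 10111101 | 1 | 1
  46 | 01111011 | 0 | 0
  47 | 11110110 | 1 | 1
  48 | 11101101 | 1 | 1
  49 | 11011011 | 1 | 1
  50 | 10110111 | 1 | 1
  51 | 01101111 | 0 | 1
  52 | 11011111 | 1 | 0
  53 | 10111110 | 1 | 0
  54 | 01111100 | 0 | 0
  55 | 11111000 | 1 | 0
  56 | 11110000 | 1 | 1

010110100011001110011110001101100001000101110101111011011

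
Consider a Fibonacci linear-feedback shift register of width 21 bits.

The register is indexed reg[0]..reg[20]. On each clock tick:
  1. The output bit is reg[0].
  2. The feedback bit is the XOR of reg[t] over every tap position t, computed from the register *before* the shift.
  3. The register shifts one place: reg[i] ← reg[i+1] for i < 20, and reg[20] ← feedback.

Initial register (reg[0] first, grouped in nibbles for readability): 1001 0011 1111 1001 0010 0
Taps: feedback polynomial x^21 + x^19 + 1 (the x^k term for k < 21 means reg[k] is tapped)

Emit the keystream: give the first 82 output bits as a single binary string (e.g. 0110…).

tick  register→output (feedback)
  0  100100111111100100100→1 (1)
  1  001001111111001001001→0 (0)
  2  010011111110010010010→0 (1)
  3  100111111100100100101→1 (1)
  4  001111111001001001011→0 (1)
  5  011111110010010010111→0 (1)
  6  111111100100100101111→1 (0)
  7  111111001001001011110→1 (0)
  8  111110010010010111100→1 (1)
  9  111100100100101111001→1 (1)
 10  111001001001011110011→1 (0)
 11  110010010010111100110→1 (0)
 12  100100100101111001100→1 (1)
 13  001001001011110011001→0 (0)
 14  010010010111100110010→0 (1)
 15  100100101111001100101→1 (1)
 16  001001011110011001011→0 (1)
 17  010010111100110010111→0 (1)
 18  100101111001100101111→1 (0)
 19  001011110011001011110→0 (1)
 20  010111100110010111101→0 (0)
 21  101111001100101111010→1 (0)
 22  011110011001011110100→0 (0)
 23  111100110010111101000→1 (1)
 24  111001100101111010001→1 (1)
 25  110011001011110100011→1 (0)
 26  100110010111101000110→1 (0)
 27  001100101111010001100→0 (0)
 28  011001011110100011000→0 (0)
 29  110010111101000110000→1 (1)
 30  100101111010001100001→1 (1)
 31  001011110100011000011→0 (1)
 32  010111101000110000111→0 (1)
 33  101111010001100001111→1 (0)
 34  011110100011000011110→0 (1)
 35  111101000110000111101→1 (1)
 36  111010001100001111011→1 (0)
 37  110100011000011110110→1 (0)
 38  101000110000111101100→1 (1)
 39  010001100001111011001→0 (0)
 40  100011000011110110010→1 (0)
 41  000110000111101100100→0 (0)
 42  001100001111011001000→0 (0)
 43  011000011110110010000→0 (0)
 44  110000111101100100000→1 (1)
 45  100001111011001000001→1 (1)
 46  000011110110010000011→0 (1)
 47  000111101100100000111→0 (1)
 48  001111011001000001111→0 (1)
 49  011110110010000011111→0 (1)
 50  111101100100000111111→1 (0)
 51  111011001000001111110→1 (0)
 52  110110010000011111100→1 (1)
 53  101100100000111111001→1 (1)
 54  011001000001111110011→0 (1)
 55  110010000011111100111→1 (0)
 56  100100000111111001110→1 (0)
 57  001000001111110011100→0 (0)
 58  010000011111100111000→0 (0)
 59  100000111111001110000→1 (1)
 60  000001111110011100001→0 (0)
 61  000011111100111000010→0 (1)
 62  000111111001110000101→0 (0)
 63  001111110011100001010→0 (1)
 64  011111100111000010101→0 (0)
 65  111111001110000101010→1 (0)
 66  111110011100001010100→1 (1)
 67  111100111000010101001→1 (1)
 68  111001110000101010011→1 (0)
 69  110011100001010100110→1 (0)
 70  100111000010101001100→1 (1)
 71  001110000101010011001→0 (0)
 72  011100001010100110010→0 (1)
 73  111000010101001100101→1 (1)
 74  110000101010011001011→1 (0)
 75  100001010100110010110→1 (0)
 76  000010101001100101100→0 (0)
 77  000101010011001011000→0 (0)
 78  001010100110010110000→0 (0)
 79  010101001100101100000→0 (0)
 80  101010011001011000000→1 (1)
 81  010100110010110000001→0 (0)

1001001111111001001001011110011001011110100011000011110110010000011111100111000010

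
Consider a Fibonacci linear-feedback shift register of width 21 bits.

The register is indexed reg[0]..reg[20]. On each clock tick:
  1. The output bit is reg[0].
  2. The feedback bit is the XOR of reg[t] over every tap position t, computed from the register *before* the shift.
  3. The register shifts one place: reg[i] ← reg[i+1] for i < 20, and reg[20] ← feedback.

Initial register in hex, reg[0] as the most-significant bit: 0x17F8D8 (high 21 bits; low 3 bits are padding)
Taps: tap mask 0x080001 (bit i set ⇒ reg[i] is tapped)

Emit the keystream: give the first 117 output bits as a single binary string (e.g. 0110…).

k : reg_k → out_k, fb_k
0: 000101111111100011011 → 0, fb=1
1: 001011111111000110111 → 0, fb=1
2: 010111111110001101111 → 0, fb=1
3: 101111111100011011111 → 1, fb=0
4: 011111111000110111110 → 0, fb=1
5: 111111110001101111101 → 1, fb=1
6: 111111100011011111011 → 1, fb=0
7: 111111000110111110110 → 1, fb=0
8: 111110001101111101100 → 1, fb=1
9: 111100011011111011001 → 1, fb=1
10: 111000110111110110011 → 1, fb=0
11: 110001101111101100110 → 1, fb=0
12: 100011011111011001100 → 1, fb=1
13: 000110111110110011001 → 0, fb=0
14: 001101111101100110010 → 0, fb=1
15: 011011111011001100101 → 0, fb=0
16: 110111110110011001010 → 1, fb=0
17: 101111101100110010100 → 1, fb=1
18: 011111011001100101001 → 0, fb=0
19: 111110110011001010010 → 1, fb=0
20: 111101100110010100100 → 1, fb=1
21: 111011001100101001001 → 1, fb=1
22: 110110011001010010011 → 1, fb=0
23: 101100110010100100110 → 1, fb=0
24: 011001100101001001100 → 0, fb=0
25: 110011001010010011000 → 1, fb=1
26: 100110010100100110001 → 1, fb=1
27: 001100101001001100011 → 0, fb=1
28: 011001010010011000111 → 0, fb=1
29: 110010100100110001111 → 1, fb=0
30: 100101001001100011110 → 1, fb=0
31: 001010010011000111100 → 0, fb=0
32: 010100100110001111000 → 0, fb=0
33: 101001001100011110000 → 1, fb=1
34: 010010011000111100001 → 0, fb=0
35: 100100110001111000010 → 1, fb=0
36: 001001100011110000100 → 0, fb=0
37: 010011000111100001000 → 0, fb=0
38: 100110001111000010000 → 1, fb=1
39: 001100011110000100001 → 0, fb=0
40: 011000111100001000010 → 0, fb=1
41: 110001111000010000101 → 1, fb=1
42: 100011110000100001011 → 1, fb=0
43: 000111100001000010110 → 0, fb=1
44: 001111000010000101101 → 0, fb=0
45: 011110000100001011010 → 0, fb=1
46: 111100001000010110101 → 1, fb=1
47: 111000010000101101011 → 1, fb=0
48: 110000100001011010110 → 1, fb=0
49: 100001000010110101100 → 1, fb=1
50: 000010000101101011001 → 0, fb=0
51: 000100001011010110010 → 0, fb=1
52: 001000010110101100101 → 0, fb=0
53: 010000101101011001010 → 0, fb=1
54: 100001011010110010101 → 1, fb=1
55: 000010110101100101011 → 0, fb=1
56: 000101101011001010111 → 0, fb=1
57: 001011010110010101111 → 0, fb=1
58: 010110101100101011111 → 0, fb=1
59: 101101011001010111111 → 1, fb=0
60: 011010110010101111110 → 0, fb=1
61: 110101100101011111101 → 1, fb=1
62: 101011001010111111011 → 1, fb=0
63: 010110010101111110110 → 0, fb=1
64: 101100101011111101101 → 1, fb=1
65: 011001010111111011011 → 0, fb=1
66: 110010101111110110111 → 1, fb=0
67: 100101011111101101110 → 1, fb=0
68: 001010111111011011100 → 0, fb=0
69: 010101111110110111000 → 0, fb=0
70: 101011111101101110000 → 1, fb=1
71: 010111111011011100001 → 0, fb=0
72: 101111110110111000010 → 1, fb=0
73: 011111101101110000100 → 0, fb=0
74: 111111011011100001000 → 1, fb=1
75: 111110110111000010001 → 1, fb=1
76: 111101101110000100011 → 1, fb=0
77: 111011011100001000110 → 1, fb=0
78: 110110111000010001100 → 1, fb=1
79: 101101110000100011001 → 1, fb=1
80: 011011100001000110011 → 0, fb=1
81: 110111000010001100111 → 1, fb=0
82: 101110000100011001110 → 1, fb=0
83: 011100001000110011100 → 0, fb=0
84: 111000010001100111000 → 1, fb=1
85: 110000100011001110001 → 1, fb=1
86: 100001000110011100011 → 1, fb=0
87: 000010001100111000110 → 0, fb=1
88: 000100011001110001101 → 0, fb=0
89: 001000110011100011010 → 0, fb=1
90: 010001100111000110101 → 0, fb=0
91: 100011001110001101010 → 1, fb=0
92: 000110011100011010100 → 0, fb=0
93: 001100111000110101000 → 0, fb=0
94: 011001110001101010000 → 0, fb=0
95: 110011100011010100000 → 1, fb=1
96: 100111000110101000001 → 1, fb=1
97: 001110001101010000011 → 0, fb=1
98: 011100011010100000111 → 0, fb=1
99: 111000110101000001111 → 1, fb=0
100: 110001101010000011110 → 1, fb=0
101: 100011010100000111100 → 1, fb=1
102: 000110101000001111001 → 0, fb=0
103: 001101010000011110010 → 0, fb=1
104: 011010100000111100101 → 0, fb=0
105: 110101000001111001010 → 1, fb=0
106: 101010000011110010100 → 1, fb=1
107: 010100000111100101001 → 0, fb=0
108: 101000001111001010010 → 1, fb=0
109: 010000011110010100100 → 0, fb=0
110: 100000111100101001000 → 1, fb=1
111: 000001111001010010001 → 0, fb=0
112: 000011110010100100010 → 0, fb=1
113: 000111100101001000101 → 0, fb=0
114: 001111001010010001010 → 0, fb=1
115: 011110010100100010101 → 0, fb=0
116: 111100101001000101010 → 1, fb=0

000101111111100011011111011001100101001001100011110000100001011010110010101111110110111000010001100111000110101000001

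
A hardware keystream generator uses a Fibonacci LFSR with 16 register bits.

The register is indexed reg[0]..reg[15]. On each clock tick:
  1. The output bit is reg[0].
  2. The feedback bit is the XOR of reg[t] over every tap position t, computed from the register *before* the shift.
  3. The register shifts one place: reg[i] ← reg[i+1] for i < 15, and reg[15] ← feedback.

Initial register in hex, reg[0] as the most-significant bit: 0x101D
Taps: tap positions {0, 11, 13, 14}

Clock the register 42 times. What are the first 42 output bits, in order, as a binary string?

000100000001110100011100011010010011110101

k : reg_k → out_k, fb_k
0: 0001000000011101 → 0, fb=0
1: 0010000000111010 → 0, fb=0
2: 0100000001110100 → 0, fb=0
3: 1000000011101000 → 1, fb=1
4: 0000000111010001 → 0, fb=1
5: 0000001110100011 → 0, fb=1
6: 0000011101000111 → 0, fb=0
7: 0000111010001110 → 0, fb=0
8: 0001110100011100 → 0, fb=0
9: 0011101000111000 → 0, fb=1
10: 0111010001110001 → 0, fb=1
11: 1110100011100011 → 1, fb=0
12: 1101000111000110 → 1, fb=1
13: 1010001110001101 → 1, fb=0
14: 0100011100011010 → 0, fb=0
15: 1000111000110100 → 1, fb=1
16: 0001110001101001 → 0, fb=0
17: 0011100011010010 → 0, fb=0
18: 0111000110100100 → 0, fb=1
19: 1110001101001001 → 1, fb=1
20: 1100011010010011 → 1, fb=1
21: 1000110100100111 → 1, fb=1
22: 0001101001001111 → 0, fb=0
23: 0011010010011110 → 0, fb=1
24: 0110100100111101 → 0, fb=0
25: 1101001001111010 → 1, fb=1
26: 1010010011110101 → 1, fb=1
27: 0100100111101011 → 0, fb=1
28: 1001001111010111 → 1, fb=0
29: 0010011110101110 → 0, fb=0
30: 0100111101011100 → 0, fb=0
31: 1001111010111000 → 1, fb=0
32: 0011110101110000 → 0, fb=1
33: 0111101011100001 → 0, fb=0
34: 1111010111000010 → 1, fb=0
35: 1110101110000100 → 1, fb=0
36: 1101011100001000 → 1, fb=1
37: 1010111000010001 → 1, fb=0
38: 0101110000100010 → 0, fb=1
39: 1011100001000101 → 1, fb=0
40: 0111000010001010 → 0, fb=1
41: 1110000100010101 → 1, fb=1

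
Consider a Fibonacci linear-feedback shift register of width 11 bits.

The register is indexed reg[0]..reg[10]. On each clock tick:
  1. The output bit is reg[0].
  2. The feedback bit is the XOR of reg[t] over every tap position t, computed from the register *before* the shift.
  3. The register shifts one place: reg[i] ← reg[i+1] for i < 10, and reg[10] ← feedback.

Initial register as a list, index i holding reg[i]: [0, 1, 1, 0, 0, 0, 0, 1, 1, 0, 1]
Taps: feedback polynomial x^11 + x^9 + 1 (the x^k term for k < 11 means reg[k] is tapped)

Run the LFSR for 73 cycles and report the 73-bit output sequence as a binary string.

0110000110100101011011110111000110001101011010110111000100100111110100001

tick  register→output (feedback)
  0  01100001101→0 (0)
  1  11000011010→1 (0)
  2  10000110100→1 (1)
  3  00001101001→0 (0)
  4  00011010010→0 (1)
  5  00110100101→0 (0)
  6  01101001010→0 (1)
  7  11010010101→1 (1)
  8  10100101011→1 (0)
  9  01001010110→0 (1)
 10  10010101101→1 (1)
 11  00101011011→0 (1)
 12  01010110111→0 (1)
 13  10101101111→1 (0)
 14  01011011110→0 (1)
 15  10110111101→1 (1)
 16  01101111011→0 (1)
 17  11011110111→1 (0)
 18  10111101110→1 (0)
 19  01111011100→0 (0)
 20  11110111000→1 (1)
 21  11101110001→1 (1)
 22  11011100011→1 (0)
 23  10111000110→1 (0)
 24  01110001100→0 (0)
 25  11100011000→1 (1)
 26  11000110001→1 (1)
 27  10001100011→1 (0)
 28  00011000110→0 (1)
 29  00110001101→0 (0)
 30  01100011010→0 (1)
 31  11000110101→1 (1)
 32  10001101011→1 (0)
 33  00011010110→0 (1)
 34  00110101101→0 (0)
 35  01101011010→0 (1)
 36  11010110101→1 (1)
 37  10101101011→1 (0)
 38  01011010110→0 (1)
 39  10110101101→1 (1)
 40  01101011011→0 (1)
 41  11010110111→1 (0)
 42  10101101110→1 (0)
 43  01011011100→0 (0)
 44  10110111000→1 (1)
 45  01101110001→0 (0)
 46  11011100010→1 (0)
 47  10111000100→1 (1)
 48  01110001001→0 (0)
 49  11100010010→1 (0)
 50  11000100100→1 (1)
 51  10001001001→1 (1)
 52  00010010011→0 (1)
 53  00100100111→0 (1)
 54  01001001111→0 (1)
 55  10010011111→1 (0)
 56  00100111110→0 (1)
 57  01001111101→0 (0)
 58  10011111010→1 (0)
 59  00111110100→0 (0)
 60  01111101000→0 (0)
 61  11111010000→1 (1)
 62  11110100001→1 (1)
 63  11101000011→1 (0)
 64  11010000110→1 (0)
 65  10100001100→1 (1)
 66  01000011001→0 (0)
 67  10000110010→1 (0)
 68  00001100100→0 (0)
 69  00011001000→0 (0)
 70  00110010000→0 (0)
 71  01100100000→0 (0)
 72  11001000000→1 (1)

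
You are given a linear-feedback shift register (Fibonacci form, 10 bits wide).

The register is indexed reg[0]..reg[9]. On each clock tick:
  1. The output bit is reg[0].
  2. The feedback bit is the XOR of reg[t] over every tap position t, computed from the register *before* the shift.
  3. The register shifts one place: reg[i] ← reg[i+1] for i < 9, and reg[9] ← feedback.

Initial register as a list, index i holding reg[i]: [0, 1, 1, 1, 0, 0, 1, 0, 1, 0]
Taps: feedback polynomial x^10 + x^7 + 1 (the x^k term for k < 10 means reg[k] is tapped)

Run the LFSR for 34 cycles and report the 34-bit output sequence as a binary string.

step | reg (before) | out | fb
   0 | 0111001010 | 0 | 0
   1 | 1110010100 | 1 | 0
   2 | 1100101000 | 1 | 1
   3 | 1001010001 | 1 | 1
   4 | 0010100011 | 0 | 0
   5 | 0101000110 | 0 | 1
   6 | 1010001101 | 1 | 0
   7 | 0100011010 | 0 | 0
   8 | 1000110100 | 1 | 0
   9 | 0001101000 | 0 | 0
  10 | 0011010000 | 0 | 0
  11 | 0110100000 | 0 | 0
  12 | 1101000000 | 1 | 1
  13 | 1010000001 | 1 | 1
  14 | 0100000011 | 0 | 0
  15 | 1000000110 | 1 | 0
  16 | 0000001100 | 0 | 1
  17 | 0000011001 | 0 | 0
  18 | 0000110010 | 0 | 0
  19 | 0001100100 | 0 | 1
  20 | 0011001001 | 0 | 0
  21 | 0110010010 | 0 | 0
  22 | 1100100100 | 1 | 0
  23 | 1001001000 | 1 | 1
  24 | 0010010001 | 0 | 0
  25 | 0100100010 | 0 | 0
  26 | 1001000100 | 1 | 0
  27 | 0010001000 | 0 | 0
  28 | 0100010000 | 0 | 0
  29 | 1000100000 | 1 | 1
  30 | 0001000001 | 0 | 0
  31 | 0010000010 | 0 | 0
  32 | 0100000100 | 0 | 1
  33 | 1000001001 | 1 | 1

0111001010001101000000110010010001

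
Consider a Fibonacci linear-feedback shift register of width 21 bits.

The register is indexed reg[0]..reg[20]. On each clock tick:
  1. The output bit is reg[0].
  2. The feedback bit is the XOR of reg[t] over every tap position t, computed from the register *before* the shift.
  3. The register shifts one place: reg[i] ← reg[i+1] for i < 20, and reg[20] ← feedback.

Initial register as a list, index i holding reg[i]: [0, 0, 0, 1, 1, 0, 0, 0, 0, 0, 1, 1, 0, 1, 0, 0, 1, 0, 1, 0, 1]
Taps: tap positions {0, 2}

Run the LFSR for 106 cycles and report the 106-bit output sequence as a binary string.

tick  register→output (feedback)
  0  000110000011010010101→0 (0)
  1  001100000110100101010→0 (1)
  2  011000001101001010101→0 (1)
  3  110000011010010101011→1 (1)
  4  100000110100101010111→1 (1)
  5  000001101001010101111→0 (0)
  6  000011010010101011110→0 (0)
  7  000110100101010111100→0 (0)
  8  001101001010101111000→0 (1)
  9  011010010101011110001→0 (1)
 10  110100101010111100011→1 (1)
 11  101001010101111000111→1 (0)
 12  010010101011110001110→0 (0)
 13  100101010111100011100→1 (1)
 14  001010101111000111001→0 (1)
 15  010101011110001110011→0 (0)
 16  101010111100011100110→1 (0)
 17  010101111000111001100→0 (0)
 18  101011110001110011000→1 (0)
 19  010111100011100110000→0 (0)
 20  101111000111001100000→1 (0)
 21  011110001110011000000→0 (1)
 22  111100011100110000001→1 (0)
 23  111000111001100000010→1 (0)
 24  110001110011000000100→1 (1)
 25  100011100110000001001→1 (1)
 26  000111001100000010011→0 (0)
 27  001110011000000100110→0 (1)
 28  011100110000001001101→0 (1)
 29  111001100000010011011→1 (0)
 30  110011000000100110110→1 (1)
 31  100110000001001101101→1 (1)
 32  001100000010011011011→0 (1)
 33  011000000100110110111→0 (1)
 34  110000001001101101111→1 (1)
 35  100000010011011011111→1 (1)
 36  000000100110110111111→0 (0)
 37  000001001101101111110→0 (0)
 38  000010011011011111100→0 (0)
 39  000100110110111111000→0 (0)
 40  001001101101111110000→0 (1)
 41  010011011011111100001→0 (0)
 42  100110110111111000010→1 (1)
 43  001101101111110000101→0 (1)
 44  011011011111100001011→0 (1)
 45  110110111111000010111→1 (1)
 46  101101111110000101111→1 (0)
 47  011011111100001011110→0 (1)
 48  110111111000010111101→1 (1)
 49  101111110000101111011→1 (0)
 50  011111100001011110110→0 (1)
 51  111111000010111101101→1 (0)
 52  111110000101111011010→1 (0)
 53  111100001011110110100→1 (0)
 54  111000010111101101000→1 (0)
 55  110000101111011010000→1 (1)
 56  100001011110110100001→1 (1)
 57  000010111101101000011→0 (0)
 58  000101111011010000110→0 (0)
 59  001011110110100001100→0 (1)
 60  010111101101000011001→0 (0)
 61  101111011010000110010→1 (0)
 62  011110110100001100100→0 (1)
 63  111101101000011001001→1 (0)
 64  111011010000110010010→1 (0)
 65  110110100001100100100→1 (1)
 66  101101000011001001001→1 (0)
 67  011010000110010010010→0 (1)
 68  110100001100100100101→1 (1)
 69  101000011001001001011→1 (0)
 70  010000110010010010110→0 (0)
 71  100001100100100101100→1 (1)
 72  000011001001001011001→0 (0)
 73  000110010010010110010→0 (0)
 74  001100100100101100100→0 (1)
 75  011001001001011001001→0 (1)
 76  110010010010110010011→1 (1)
 77  100100100101100100111→1 (1)
 78  001001001011001001111→0 (1)
 79  010010010110010011111→0 (0)
 80  100100101100100111110→1 (1)
 81  001001011001001111101→0 (1)
 82  010010110010011111011→0 (0)
 83  100101100100111110110→1 (1)
 84  001011001001111101101→0 (1)
 85  010110010011111011011→0 (0)
 86  101100100111110110110→1 (0)
 87  011001001111101101100→0 (1)
 88  110010011111011011001→1 (1)
 89  100100111110110110011→1 (1)
 90  001001111101101100111→0 (1)
 91  010011111011011001111→0 (0)
 92  100111110110110011110→1 (1)
 93  001111101101100111101→0 (1)
 94  011111011011001111011→0 (1)
 95  111110110110011110111→1 (0)
 96  111101101100111101110→1 (0)
 97  111011011001111011100→1 (0)
 98  110110110011110111000→1 (1)
 99  101101100111101110001→1 (0)
100  011011001111011100010→0 (1)
101  110110011110111000101→1 (1)
102  101100111101110001011→1 (0)
103  011001111011100010110→0 (1)
104  110011110111000101101→1 (1)
105  100111101110001011011→1 (1)

0001100000110100101010111100011100110000001001101101111110000101111011010000110010010010110010011111011011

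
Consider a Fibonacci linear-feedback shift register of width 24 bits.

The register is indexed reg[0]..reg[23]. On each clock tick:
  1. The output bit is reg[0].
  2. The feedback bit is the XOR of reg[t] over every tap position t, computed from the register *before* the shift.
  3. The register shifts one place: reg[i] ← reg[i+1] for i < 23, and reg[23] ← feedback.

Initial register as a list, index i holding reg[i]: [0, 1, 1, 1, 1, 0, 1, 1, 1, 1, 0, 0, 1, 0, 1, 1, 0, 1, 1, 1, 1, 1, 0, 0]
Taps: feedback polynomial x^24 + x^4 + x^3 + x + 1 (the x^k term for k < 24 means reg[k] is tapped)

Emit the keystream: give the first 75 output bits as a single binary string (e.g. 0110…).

tick  register→output (feedback)
  0  011110111100101101111100→0 (1)
  1  111101111001011011111001→1 (1)
  2  111011110010110111110011→1 (1)
  3  110111100101101111100111→1 (0)
  4  101111001011011111001110→1 (1)
  5  011110010110111110011101→0 (1)
  6  111100101101111100111011→1 (1)
  7  111001011011111001110111→1 (0)
  8  110010110111110011101110→1 (1)
  9  100101101111100111011101→1 (0)
 10  001011011111001110111010→0 (1)
 11  010110111110011101110101→0 (1)
 12  101101111100111011101011→1 (0)
 13  011011111001110111010110→0 (0)
 14  110111110011101110101100→1 (0)
 15  101111100111011101011000→1 (1)
 16  011111001110111010110001→0 (1)
 17  111110011101110101100011→1 (0)
 18  111100111011101011000110→1 (1)
 19  111001110111010110001101→1 (0)
 20  110011101110101100011010→1 (1)
 21  100111011101011000110101→1 (1)
 22  001110111010110001101011→0 (0)
 23  011101110101100011010110→0 (0)
 24  111011101011000110101100→1 (1)
 25  110111010110001101011001→1 (0)
 26  101110101100011010110010→1 (1)
 27  011101011000110101100101→0 (0)
 28  111010110001101011001010→1 (1)
 29  110101100011010110010101→1 (1)
 30  101011000110101100101011→1 (0)
 31  010110001101011001010110→0 (1)
 32  101100011010110010101101→1 (0)
 33  011000110101100101011010→0 (1)
 34  110001101011001010110101→1 (0)
 35  100011010110010101101010→1 (0)
 36  000110101100101011010100→0 (0)
 37  001101011001010110101000→0 (1)
 38  011010110010101101010001→0 (0)
 39  110101100101011010100010→1 (1)
 40  101011001010110101000101→1 (0)
 41  010110010101101010001010→0 (1)
 42  101100101011010100010101→1 (0)
 43  011001010110101000101010→0 (1)
 44  110010101101010001010101→1 (1)
 45  100101011010100010101011→1 (0)
 46  001010110101000101010110→0 (1)
 47  010101101010001010101101→0 (0)
 48  101011010100010101011010→1 (0)
 49  010110101000101010110100→0 (1)
 50  101101010001010101101001→1 (0)
 51  011010100010101011010010→0 (0)
 52  110101000101010110100100→1 (1)
 53  101010001010101101001001→1 (0)
 54  010100010101011010010010→0 (0)
 55  101000101010110100100100→1 (1)
 56  010001010101101001001001→0 (1)
 57  100010101011010010010011→1 (0)
 58  000101010110100100100110→0 (1)
 59  001010101101001001001101→0 (1)
 60  010101011010010010011011→0 (0)
 61  101010110100100100110110→1 (0)
 62  010101101001001001101100→0 (0)
 63  101011010010010011011000→1 (0)
 64  010110100100100110110000→0 (1)
 65  101101001001001101100001→1 (0)
 66  011010010010011011000010→0 (0)
 67  110100100100110110000100→1 (1)
 68  101001001001101100001001→1 (1)
 69  010010010011011000010011→0 (0)
 70  100100100110110000100110→1 (0)
 71  001001001101100001001100→0 (0)
 72  010010011011000010011000→0 (0)
 73  100100110110000100110000→1 (0)
 74  001001101100001001100000→0 (0)

011110111100101101111100111011101011000110101100101011010100010101011010010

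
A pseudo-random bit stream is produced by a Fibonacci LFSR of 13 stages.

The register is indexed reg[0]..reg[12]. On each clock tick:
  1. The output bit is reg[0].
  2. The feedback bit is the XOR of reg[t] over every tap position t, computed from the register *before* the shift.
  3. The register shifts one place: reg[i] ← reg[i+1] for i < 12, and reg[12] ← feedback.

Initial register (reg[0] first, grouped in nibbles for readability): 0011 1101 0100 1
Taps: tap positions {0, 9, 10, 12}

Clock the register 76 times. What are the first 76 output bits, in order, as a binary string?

k : reg_k → out_k, fb_k
0: 0011110101001 → 0, fb=0
1: 0111101010010 → 0, fb=0
2: 1111010100100 → 1, fb=0
3: 1110101001000 → 1, fb=0
4: 1101010010000 → 1, fb=1
5: 1010100100001 → 1, fb=0
6: 0101001000010 → 0, fb=0
7: 1010010000100 → 1, fb=0
8: 0100100001000 → 0, fb=1
9: 1001000010001 → 1, fb=0
10: 0010000100010 → 0, fb=0
11: 0100001000100 → 0, fb=1
12: 1000010001001 → 1, fb=1
13: 0000100010011 → 0, fb=1
14: 0001000100111 → 0, fb=0
15: 0010001001110 → 0, fb=0
16: 0100010011100 → 0, fb=0
17: 1000100111000 → 1, fb=0
18: 0001001110000 → 0, fb=0
19: 0010011100000 → 0, fb=0
20: 0100111000000 → 0, fb=0
21: 1001110000000 → 1, fb=1
22: 0011100000001 → 0, fb=1
23: 0111000000011 → 0, fb=1
24: 1110000000111 → 1, fb=1
25: 1100000001111 → 1, fb=0
26: 1000000011110 → 1, fb=1
27: 0000000111101 → 0, fb=1
28: 0000001111011 → 0, fb=0
29: 0000011110110 → 0, fb=1
30: 0000111101101 → 0, fb=1
31: 0001111011011 → 0, fb=0
32: 0011110110110 → 0, fb=1
33: 0111101101101 → 0, fb=1
34: 1111011011011 → 1, fb=1
35: 1110110110111 → 1, fb=1
36: 1101101101111 → 1, fb=0
37: 1011011011110 → 1, fb=1
38: 0110110111101 → 0, fb=1
39: 1101101111011 → 1, fb=1
40: 1011011110111 → 1, fb=1
41: 0110111101111 → 0, fb=1
42: 1101111011111 → 1, fb=0
43: 1011110111110 → 1, fb=1
44: 0111101111101 → 0, fb=1
45: 1111011111011 → 1, fb=1
46: 1110111110111 → 1, fb=1
47: 1101111101111 → 1, fb=0
48: 1011111011110 → 1, fb=1
49: 0111110111101 → 0, fb=1
50: 1111101111011 → 1, fb=1
51: 1111011110111 → 1, fb=1
52: 1110111101111 → 1, fb=0
53: 1101111011110 → 1, fb=1
54: 1011110111101 → 1, fb=0
55: 0111101111010 → 0, fb=1
56: 1111011110101 → 1, fb=1
57: 1110111101011 → 1, fb=1
58: 1101111010111 → 1, fb=1
59: 1011110101111 → 1, fb=0
60: 0111101011110 → 0, fb=0
61: 1111010111100 → 1, fb=1
62: 1110101111001 → 1, fb=1
63: 1101011110011 → 1, fb=0
64: 1010111100110 → 1, fb=0
65: 0101111001100 → 0, fb=0
66: 1011110011000 → 1, fb=0
67: 0111100110000 → 0, fb=0
68: 1111001100000 → 1, fb=1
69: 1110011000001 → 1, fb=0
70: 1100110000010 → 1, fb=1
71: 1001100000101 → 1, fb=1
72: 0011000001011 → 0, fb=0
73: 0110000010110 → 0, fb=1
74: 1100000101101 → 1, fb=0
75: 1000001011010 → 1, fb=0

0011110101001000010001001110000000111101101101111011111011110111101011110011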